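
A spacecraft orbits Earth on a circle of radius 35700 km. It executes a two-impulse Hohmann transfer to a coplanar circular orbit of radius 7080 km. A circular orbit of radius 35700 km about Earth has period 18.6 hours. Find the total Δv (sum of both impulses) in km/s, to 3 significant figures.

From Kepler's third law T² = 4π²r³/μ at r = 35700 km, T = 18.6 hours = 18.6 × 3600 s = 66960 s: μ = 4π²r³/T² = 4.00621×10^5 km³/s².
The Hohmann ellipse has a_t = (r₁ + r₂)/2 = 21390 km.
At r₁ the circular-orbit speed is v₁ = √(μ/r₁) = 3.3499 km/s.
On the transfer ellipse at r₁, v² = μ(2/r − 1/a) gives v_a = √[μ(2/r₁ − 1/a_t)] = 1.9273 km/s.
First burn Δv₁ = |v_a − v₁| = 1.4226 km/s.
Circular speed at r₂: v₂ = √(μ/r₂) = 7.522291 km/s.
Transfer-orbit speed at r₂: v_p = √[μ(2/r₂ − 1/a_t)] = 9.718043 km/s.
Second burn Δv₂ = |v₂ − v_p| = 2.1958 km/s.
Total Δv = Δv₁ + Δv₂ = 3.618 km/s.

Δv = 3.62 km/s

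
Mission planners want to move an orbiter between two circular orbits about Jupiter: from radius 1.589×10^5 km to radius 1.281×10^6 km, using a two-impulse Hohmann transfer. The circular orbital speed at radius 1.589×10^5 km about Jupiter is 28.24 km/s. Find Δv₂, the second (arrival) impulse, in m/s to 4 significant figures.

From the circular-orbit relation v² = μ/r at r = 1.589×10^5 km: μ = v²r = (28.24)² × 1.589×10^5 = 1.26722×10^8 km³/s².
The Hohmann ellipse has a_t = (r₁ + r₂)/2 = 7.1995×10^5 km.
Circular speed at r = 1.281×10^6 km: v_c = √(μ/r) = 9.946 km/s.
Vis-viva on the transfer ellipse at r = 1.281×10^6 km gives v_t = √[μ(2/r − 1/a_t)] = 4.673 km/s.
Δv₂ = |v_t − v_c| = |4.673 − 9.946| = 5.273 km/s.

Δv₂ = 5273 m/s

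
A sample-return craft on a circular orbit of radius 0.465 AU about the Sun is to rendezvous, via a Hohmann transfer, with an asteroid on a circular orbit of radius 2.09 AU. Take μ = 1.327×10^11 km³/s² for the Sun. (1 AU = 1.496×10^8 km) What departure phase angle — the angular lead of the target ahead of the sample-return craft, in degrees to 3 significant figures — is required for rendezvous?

φ = 94.0°

In km: r₁ = 0.465 × 1.496×10^8 = 6.9564×10^7 km; r₂ = 2.09 × 1.496×10^8 = 3.12664×10^8 km.
Semi-major axis of the transfer orbit: a_t = (6.9564×10^7 + 3.12664×10^8)/2 = 1.91114×10^8 km.
Transfer time t = π√(a_t³/μ) = 2.2785×10^7 s.
The target's mean motion on its circular orbit is ω₂ = √(μ/r₂³) = 6.5890×10^-8 rad/s.
Angle swept by the target during transfer: ω₂·t = 1.5013 rad = 86.02°.
Arrival is 180° from departure on the ellipse, so φ = 180° − 86.02° = 94.0°.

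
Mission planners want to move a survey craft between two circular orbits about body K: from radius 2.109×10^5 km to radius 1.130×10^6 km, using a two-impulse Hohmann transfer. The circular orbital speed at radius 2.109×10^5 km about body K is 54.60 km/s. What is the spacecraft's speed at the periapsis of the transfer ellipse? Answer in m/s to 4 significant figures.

v = 70880 m/s

From the circular-orbit relation v² = μ/r at r = 2.109×10^5 km: μ = v²r = (54.60)² × 2.109×10^5 = 6.28727×10^8 km³/s².
Semi-major axis of the transfer orbit: a_t = (2.109×10^5 + 1.130×10^6)/2 = 6.7045×10^5 km.
The periapsis of the transfer ellipse is at r = 2.109×10^5 km.
From the vis-viva equation, v = √[μ(2/r − 1/a_t)] = 70.88 km/s.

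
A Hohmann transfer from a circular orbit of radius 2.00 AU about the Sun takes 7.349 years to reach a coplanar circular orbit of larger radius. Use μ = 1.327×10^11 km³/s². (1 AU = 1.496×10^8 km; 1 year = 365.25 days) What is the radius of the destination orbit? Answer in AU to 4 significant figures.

In km: r₁ = 2.00 × 1.496×10^8 = 2.992×10^8 km.
Transfer time t = 7.349 years × 365.25 × 86400 s = 2.319168024×10^8 s, and t = π√(a_t³/μ).
So a_t = (μ t²/π²)^(1/3) = (1.327×10^11 × (2.319168024×10^8)² / π²)^(1/3) = 8.9759×10^8 km.
Since a_t = (r₁ + r₂)/2, r₂ = 2a_t − r₁ = 2×8.9759×10^8 − 2.992×10^8 = 1.49598×10^9 km.
In AU: r₂ = 1.49598×10^9 / 1.496×10^8 = 10.00 AU.

r₂ = 10.00 AU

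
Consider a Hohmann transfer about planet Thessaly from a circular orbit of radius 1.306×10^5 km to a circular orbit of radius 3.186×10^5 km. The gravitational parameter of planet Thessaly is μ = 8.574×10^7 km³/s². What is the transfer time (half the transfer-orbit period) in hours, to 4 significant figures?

Transfer-ellipse semi-major axis a_t = (r₁ + r₂)/2 = (1.306×10^5 + 3.186×10^5)/2 = 2.246×10^5 km.
Transfer time t = π√(a_t³/μ) = π√((2.246×10^5)³ / 8.574×10^7) = 36110 s.
Converting: 36110 s ÷ 3600 s/hour = 10.03 hours.

t = 10.03 hours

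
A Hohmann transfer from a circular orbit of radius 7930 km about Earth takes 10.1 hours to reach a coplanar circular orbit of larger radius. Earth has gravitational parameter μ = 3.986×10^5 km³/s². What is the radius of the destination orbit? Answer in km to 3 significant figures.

r₂ = 67400 km

Transfer time t = 10.1 hours = 36360 s, and t = π√(a_t³/μ).
So a_t = (μ t²/π²)^(1/3) = (3.986×10^5 × (36360)² / π²)^(1/3) = 37656 km.
Since a_t = (r₁ + r₂)/2, r₂ = 2a_t − r₁ = 2×37656 − 7930 = 67382 km.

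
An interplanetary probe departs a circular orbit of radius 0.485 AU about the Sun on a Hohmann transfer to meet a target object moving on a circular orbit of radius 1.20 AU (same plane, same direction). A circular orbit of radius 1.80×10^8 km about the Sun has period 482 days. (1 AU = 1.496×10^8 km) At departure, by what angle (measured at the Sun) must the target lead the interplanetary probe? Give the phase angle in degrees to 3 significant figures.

φ = 74.1°

From Kepler's third law T² = 4π²r³/μ at r = 1.80×10^8 km, T = 482 days = 482 × 86400 s = 4.16448×10^7 s: μ = 4π²r³/T² = 1.32756×10^11 km³/s².
In km: r₁ = 0.485 × 1.496×10^8 = 7.2556×10^7 km; r₂ = 1.20 × 1.496×10^8 = 1.7952×10^8 km.
The Hohmann ellipse has a_t = (r₁ + r₂)/2 = 1.26038×10^8 km.
The half-period of the transfer ellipse is t = π√(a_t³/μ) = 1.220×10^7 s.
The target's mean motion on its circular orbit is ω₂ = √(μ/r₂³) = 1.515×10^-7 rad/s.
Angle swept by the target during transfer: ω₂·t = 1.848 rad = 105.9°.
Arrival is 180° from departure on the ellipse, so φ = 180° − 105.9° = 74.1°.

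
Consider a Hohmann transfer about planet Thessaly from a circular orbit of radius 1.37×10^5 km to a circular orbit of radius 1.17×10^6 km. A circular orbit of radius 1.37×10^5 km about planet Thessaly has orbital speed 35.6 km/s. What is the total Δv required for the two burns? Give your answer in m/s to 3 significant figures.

Δv = 18600 m/s

From the circular-orbit relation v² = μ/r at r = 1.37×10^5 km: μ = v²r = (35.6)² × 1.37×10^5 = 1.73628×10^8 km³/s².
Transfer-ellipse semi-major axis a_t = (r₁ + r₂)/2 = (1.370×10^5 + 1.170×10^6)/2 = 6.535×10^5 km.
Circular speed at r₁: v₁ = √(μ/r₁) = √(1.73628×10^8/1.370×10^5) = 35.600 km/s.
On the transfer ellipse at r₁, vis-viva equation gives v_p = √[μ(2/r₁ − 1/a_t)] = 47.634 km/s.
First burn Δv₁ = |v_p − v₁| = 12.034 km/s.
Circular speed at r₂: v₂ = √(μ/r₂) = 12.182 km/s.
Transfer-orbit speed at r₂: v_a = √[μ(2/r₂ − 1/a_t)] = 5.5777 km/s.
Second burn Δv₂ = |v₂ − v_a| = 6.6043 km/s.
Δv = Δv₁ + Δv₂ = 12.034 + 6.6043 = 18.64 km/s.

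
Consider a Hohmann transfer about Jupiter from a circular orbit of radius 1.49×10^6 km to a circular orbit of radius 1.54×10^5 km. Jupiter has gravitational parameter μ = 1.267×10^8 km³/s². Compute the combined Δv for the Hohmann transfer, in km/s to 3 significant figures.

Semi-major axis of the transfer orbit: a_t = (1.490×10^6 + 1.540×10^5)/2 = 8.220×10^5 km.
At r₁ the circular-orbit speed is v₁ = √(μ/r₁) = 9.221 km/s.
On the transfer ellipse at r₁, vis-viva equation gives v_a = √[μ(2/r₁ − 1/a_t)] = 3.991 km/s.
First burn Δv₁ = |v_a − v₁| = 5.230 km/s.
Circular speed at r₂: v₂ = √(μ/r₂) = 28.6832 km/s.
Transfer-orbit speed at r₂: v_p = √[μ(2/r₂ − 1/a_t)] = 38.6176 km/s.
Second burn Δv₂ = |v₂ − v_p| = 9.934 km/s.
Total Δv = Δv₁ + Δv₂ = 15.16 km/s.

Δv = 15.2 km/s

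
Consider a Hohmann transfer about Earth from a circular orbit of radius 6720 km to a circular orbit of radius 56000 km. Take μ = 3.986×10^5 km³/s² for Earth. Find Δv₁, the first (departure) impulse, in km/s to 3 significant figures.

Δv₁ = 2.59 km/s

The Hohmann ellipse has a_t = (r₁ + r₂)/2 = 31360 km.
Circular speed at r = 6720 km: v_c = √(μ/r) = 7.7017 km/s.
Vis-viva on the transfer ellipse at r = 6720 km gives v_t = √[μ(2/r − 1/a_t)] = 10.292 km/s.
Δv₁ = |v_t − v_c| = |10.292 − 7.7017| = 2.590 km/s.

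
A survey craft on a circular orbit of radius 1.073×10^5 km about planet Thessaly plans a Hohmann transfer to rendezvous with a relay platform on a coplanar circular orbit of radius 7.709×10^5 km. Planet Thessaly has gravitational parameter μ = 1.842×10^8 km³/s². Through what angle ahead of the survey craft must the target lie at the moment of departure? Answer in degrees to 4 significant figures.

Semi-major axis of the transfer orbit: a_t = (1.073×10^5 + 7.709×10^5)/2 = 4.391×10^5 km.
Transfer time t = π√(a_t³/μ) = 67352 s.
The target's mean motion on its circular orbit is ω₂ = √(μ/r₂³) = 2.0052×10^-5 rad/s.
Angle swept by the target during transfer: ω₂·t = 1.3505 rad = 77.38°.
The survey craft traverses 180° on the transfer ellipse, so the target must lead by 180° − 77.38° = 102.6°.

φ = 102.6°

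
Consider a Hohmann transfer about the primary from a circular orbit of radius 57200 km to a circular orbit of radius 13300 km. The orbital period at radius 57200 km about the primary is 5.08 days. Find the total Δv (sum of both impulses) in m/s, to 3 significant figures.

From Kepler's third law T² = 4π²r³/μ at r = 57200 km, T = 5.08 days = 5.08 × 86400 s = 4.38912×10^5 s: μ = 4π²r³/T² = 38352.4 km³/s².
Semi-major axis of the transfer orbit: a_t = (57200 + 13300)/2 = 35250 km.
At r₁ the circular-orbit speed is v₁ = √(μ/r₁) = 0.81884 km/s.
On the transfer ellipse at r₁, v² = μ(2/r − 1/a) gives v_a = √[μ(2/r₁ − 1/a_t)] = 0.50297 km/s.
First burn Δv₁ = |v_a − v₁| = 0.3159 km/s.
Circular speed at r₂: v₂ = √(μ/r₂) = 1.698 km/s.
Transfer-orbit speed at r₂: v_p = √[μ(2/r₂ − 1/a_t)] = 2.163 km/s.
Second burn Δv₂ = |v₂ − v_p| = 0.4650 km/s.
Total Δv = Δv₁ + Δv₂ = 0.7809 km/s.

Δv = 781 m/s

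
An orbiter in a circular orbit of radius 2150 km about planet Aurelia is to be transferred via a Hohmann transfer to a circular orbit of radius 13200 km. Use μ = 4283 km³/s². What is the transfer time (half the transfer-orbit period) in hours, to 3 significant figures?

t = 8.97 hours

The Hohmann ellipse has a_t = (r₁ + r₂)/2 = 7675 km.
Transfer time t = π√(a_t³/μ) = π√((7675)³ / 4283) = 32280 s.
Converting: 32280 s ÷ 3600 s/hour = 8.97 hours.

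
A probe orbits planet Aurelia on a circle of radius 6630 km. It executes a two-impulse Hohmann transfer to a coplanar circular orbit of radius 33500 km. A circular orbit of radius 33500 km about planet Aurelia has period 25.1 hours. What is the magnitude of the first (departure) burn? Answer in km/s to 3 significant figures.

From Kepler's third law T² = 4π²r³/μ at r = 33500 km, T = 25.1 hours = 25.1 × 3600 s = 90360 s: μ = 4π²r³/T² = 1.81778×10^5 km³/s².
Semi-major axis of the transfer orbit: a_t = (6630 + 33500)/2 = 20065 km.
On the circular orbit at r = 6630 km, v_c = √(μ/r) = 5.236 km/s.
Transfer-orbit speed at the same r (vis-viva, a = a_t): v_t = √[μ(2/r − 1/a_t)] = 6.766 km/s.
Δv₁ = |v_t − v_c| = |6.766 − 5.236| = 1.530 km/s.

Δv₁ = 1.53 km/s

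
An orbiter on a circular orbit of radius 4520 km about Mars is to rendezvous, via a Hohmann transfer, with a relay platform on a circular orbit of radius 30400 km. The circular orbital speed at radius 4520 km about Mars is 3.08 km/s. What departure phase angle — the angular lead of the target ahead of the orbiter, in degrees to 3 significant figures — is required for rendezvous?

From the circular-orbit relation v² = μ/r at r = 4520 km: μ = v²r = (3.08)² × 4520 = 42878.5 km³/s².
The Hohmann ellipse has a_t = (r₁ + r₂)/2 = 17460 km.
The half-period of the transfer ellipse is t = π√(a_t³/μ) = 35002 s.
The target's mean motion on its circular orbit is ω₂ = √(μ/r₂³) = 3.9067×10^-5 rad/s.
Angle swept by the target during transfer: ω₂·t = 1.3674 rad = 78.35°.
Arrival is 180° from departure on the ellipse, so φ = 180° − 78.35° = 102°.

φ = 102°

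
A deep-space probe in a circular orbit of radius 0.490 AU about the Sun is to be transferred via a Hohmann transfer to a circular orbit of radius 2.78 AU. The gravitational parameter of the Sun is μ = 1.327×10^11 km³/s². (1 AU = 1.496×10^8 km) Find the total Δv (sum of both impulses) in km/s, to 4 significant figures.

Δv = 21.02 km/s

In km: r₁ = 0.490 × 1.496×10^8 = 7.3304×10^7 km; r₂ = 2.78 × 1.496×10^8 = 4.15888×10^8 km.
Transfer-ellipse semi-major axis a_t = (r₁ + r₂)/2 = (7.3304×10^7 + 4.15888×10^8)/2 = 2.44596×10^8 km.
Circular speed at r₁: v₁ = √(μ/r₁) = √(1.327×10^11/7.3304×10^7) = 42.547 km/s.
On the transfer ellipse at r₁, vis-viva gives v_p = √[μ(2/r₁ − 1/a_t)] = 55.480 km/s.
First burn Δv₁ = |v_p − v₁| = 12.933 km/s.
Circular speed at r₂: v₂ = √(μ/r₂) = 17.8627 km/s.
Transfer-orbit speed at r₂: v_a = √[μ(2/r₂ − 1/a_t)] = 9.77882 km/s.
Second burn Δv₂ = |v₂ − v_a| = 8.0839 km/s.
Δv = Δv₁ + Δv₂ = 12.933 + 8.0839 = 21.02 km/s.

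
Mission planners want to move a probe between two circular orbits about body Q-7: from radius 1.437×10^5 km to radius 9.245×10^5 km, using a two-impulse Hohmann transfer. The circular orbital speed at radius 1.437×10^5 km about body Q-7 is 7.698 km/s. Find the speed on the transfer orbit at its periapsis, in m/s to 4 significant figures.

From the circular-orbit relation v² = μ/r at r = 1.437×10^5 km: μ = v²r = (7.698)² × 1.437×10^5 = 8.51555×10^6 km³/s².
Semi-major axis of the transfer orbit: a_t = (1.437×10^5 + 9.245×10^5)/2 = 5.341×10^5 km.
The periapsis of the transfer ellipse is at r = 1.437×10^5 km.
Vis-viva: v = √[μ(2/r − 1/a_t)] = √[8.51555×10^6 × (2/1.437×10^5 − 1/5.341×10^5)] = 10.13 km/s.

v = 10130 m/s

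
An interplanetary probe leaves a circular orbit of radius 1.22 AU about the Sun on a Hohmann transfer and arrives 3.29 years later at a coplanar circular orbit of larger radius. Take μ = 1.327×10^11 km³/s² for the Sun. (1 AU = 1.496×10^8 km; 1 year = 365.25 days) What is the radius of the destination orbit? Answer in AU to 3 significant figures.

In km: r₁ = 1.22 × 1.496×10^8 = 1.82512×10^8 km.
Transfer time t = 3.29 years × 365.25 × 86400 s = 1.03824504×10^8 s, and t = π√(a_t³/μ).
So a_t = (μ t²/π²)^(1/3) = (1.327×10^11 × (1.03824504×10^8)² / π²)^(1/3) = 5.2528×10^8 km.
Since a_t = (r₁ + r₂)/2, r₂ = 2a_t − r₁ = 2×5.2528×10^8 − 1.82512×10^8 = 8.68048×10^8 km.
In AU: r₂ = 8.68048×10^8 / 1.496×10^8 = 5.80 AU.

r₂ = 5.80 AU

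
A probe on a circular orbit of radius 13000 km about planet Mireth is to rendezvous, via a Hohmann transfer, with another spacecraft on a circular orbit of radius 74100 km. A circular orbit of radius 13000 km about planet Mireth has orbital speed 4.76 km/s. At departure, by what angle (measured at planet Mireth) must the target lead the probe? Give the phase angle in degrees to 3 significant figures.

From the circular-orbit relation v² = μ/r at r = 13000 km: μ = v²r = (4.76)² × 13000 = 2.94549×10^5 km³/s².
Transfer-ellipse semi-major axis a_t = (r₁ + r₂)/2 = (13000 + 74100)/2 = 43550 km.
The half-period of the transfer ellipse is t = π√(a_t³/μ) = 52608 s.
The target's mean motion on its circular orbit is ω₂ = √(μ/r₂³) = 2.6906×10^-5 rad/s.
Angle swept by the target during transfer: ω₂·t = 1.4155 rad = 81.10°.
The probe traverses 180° on the transfer ellipse, so the target must lead by 180° − 81.10° = 98.9°.

φ = 98.9°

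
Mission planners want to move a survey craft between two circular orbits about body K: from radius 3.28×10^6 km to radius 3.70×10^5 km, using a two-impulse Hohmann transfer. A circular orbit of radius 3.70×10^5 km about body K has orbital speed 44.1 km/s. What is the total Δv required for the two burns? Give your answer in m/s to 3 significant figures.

Δv = 23200 m/s

From the circular-orbit relation v² = μ/r at r = 3.70×10^5 km: μ = v²r = (44.1)² × 3.70×10^5 = 7.19580×10^8 km³/s².
The Hohmann ellipse has a_t = (r₁ + r₂)/2 = 1.825×10^6 km.
Circular speed at r₁: v₁ = √(μ/r₁) = √(7.19580×10^8/3.280×10^6) = 14.8116 km/s.
On the transfer ellipse at r₁, v² = μ(2/r − 1/a) gives v_a = √[μ(2/r₁ − 1/a_t)] = 6.66917 km/s.
First burn Δv₁ = |v_a − v₁| = 8.142 km/s.
At r₂, v₂ = √(μ/r₂) = 44.10 km/s.
Transfer-orbit speed at r₂: v_p = √[μ(2/r₂ − 1/a_t)] = 59.12 km/s.
Second burn Δv₂ = |v₂ − v_p| = 15.02 km/s.
Total Δv = Δv₁ + Δv₂ = 23.16 km/s.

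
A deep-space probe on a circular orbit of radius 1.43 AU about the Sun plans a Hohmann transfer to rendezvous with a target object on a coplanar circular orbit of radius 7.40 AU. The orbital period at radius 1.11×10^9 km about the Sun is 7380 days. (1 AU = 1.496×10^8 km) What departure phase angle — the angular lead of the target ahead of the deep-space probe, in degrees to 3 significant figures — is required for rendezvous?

φ = 97.0°

From Kepler's third law T² = 4π²r³/μ at r = 1.11×10^9 km, T = 7380 days = 7380 × 86400 s = 6.37632×10^8 s: μ = 4π²r³/T² = 1.32797×10^11 km³/s².
In km: r₁ = 1.43 × 1.496×10^8 = 2.13928×10^8 km; r₂ = 7.40 × 1.496×10^8 = 1.10704×10^9 km.
Transfer-ellipse semi-major axis a_t = (r₁ + r₂)/2 = (2.13928×10^8 + 1.10704×10^9)/2 = 6.60484×10^8 km.
The half-period of the transfer ellipse is t = π√(a_t³/μ) = 1.463353×10^8 s.
The target's mean motion on its circular orbit is ω₂ = √(μ/r₂³) = 9.893484×10^-9 rad/s.
Angle swept by the target during transfer: ω₂·t = 1.44777 rad = 82.951°.
The deep-space probe traverses 180° on the transfer ellipse, so the target must lead by 180° − 82.951° = 97.0°.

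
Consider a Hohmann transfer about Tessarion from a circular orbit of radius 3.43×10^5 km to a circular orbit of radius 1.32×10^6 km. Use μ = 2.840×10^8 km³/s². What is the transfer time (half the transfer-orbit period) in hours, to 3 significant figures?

t = 39.3 hours

Transfer-ellipse semi-major axis a_t = (r₁ + r₂)/2 = (3.430×10^5 + 1.320×10^6)/2 = 8.315×10^5 km.
Transfer time t = π√(a_t³/μ) = π√((8.315×10^5)³ / 2.840×10^8) = 1.4135×10^5 s.
Converting: 1.4135×10^5 s ÷ 3600 s/hour = 39.3 hours.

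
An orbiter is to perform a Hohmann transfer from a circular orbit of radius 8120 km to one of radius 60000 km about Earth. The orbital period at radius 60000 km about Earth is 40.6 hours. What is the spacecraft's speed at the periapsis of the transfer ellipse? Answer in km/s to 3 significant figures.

From Kepler's third law T² = 4π²r³/μ at r = 60000 km, T = 40.6 hours = 40.6 × 3600 s = 1.4616×10^5 s: μ = 4π²r³/T² = 3.99169×10^5 km³/s².
Semi-major axis of the transfer orbit: a_t = (8120 + 60000)/2 = 34060 km.
At periapsis, r = 8120 km.
Vis-viva: v = √[μ(2/r − 1/a_t)] = √[3.99169×10^5 × (2/8120 − 1/34060)] = 9.306 km/s.

v = 9.31 km/s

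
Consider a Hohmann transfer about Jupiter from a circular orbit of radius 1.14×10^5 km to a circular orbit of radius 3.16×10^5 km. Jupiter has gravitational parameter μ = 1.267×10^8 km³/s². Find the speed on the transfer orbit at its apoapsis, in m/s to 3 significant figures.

The Hohmann ellipse has a_t = (r₁ + r₂)/2 = 2.150×10^5 km.
At apoapsis, r = 3.160×10^5 km.
From the vis-viva equation, v = √[μ(2/r − 1/a_t)] = 14.58 km/s.

v = 14600 m/s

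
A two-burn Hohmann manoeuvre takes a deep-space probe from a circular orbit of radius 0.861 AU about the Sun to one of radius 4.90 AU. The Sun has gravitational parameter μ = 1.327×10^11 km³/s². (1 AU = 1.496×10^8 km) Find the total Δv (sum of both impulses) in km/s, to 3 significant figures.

Δv = 15.9 km/s

In km: r₁ = 0.861 × 1.496×10^8 = 1.288056×10^8 km; r₂ = 4.90 × 1.496×10^8 = 7.3304×10^8 km.
Transfer-ellipse semi-major axis a_t = (r₁ + r₂)/2 = (1.288056×10^8 + 7.3304×10^8)/2 = 4.309228×10^8 km.
At r₁ the circular-orbit speed is v₁ = √(μ/r₁) = 32.0973 km/s.
Transfer-orbit speed at r₁ (vis-viva): v_p = √[μ(2/r₁ − 1/a_t)] = 41.8632 km/s.
First burn Δv₁ = |v_p − v₁| = 9.7659 km/s.
At r₂, v₂ = √(μ/r₂) = 13.45463 km/s.
Transfer-orbit speed at r₂: v_a = √[μ(2/r₂ − 1/a_t)] = 7.355958 km/s.
Second burn Δv₂ = |v₂ − v_a| = 6.0987 km/s.
Total Δv = Δv₁ + Δv₂ = 15.86 km/s.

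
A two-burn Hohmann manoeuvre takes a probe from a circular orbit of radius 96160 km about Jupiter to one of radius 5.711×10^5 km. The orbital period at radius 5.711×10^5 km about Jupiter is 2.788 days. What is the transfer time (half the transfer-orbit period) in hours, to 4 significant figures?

From Kepler's third law T² = 4π²r³/μ at r = 5.711×10^5 km, T = 2.788 days = 2.788 × 86400 s = 2.408832×10^5 s: μ = 4π²r³/T² = 1.26731×10^8 km³/s².
The Hohmann ellipse has a_t = (r₁ + r₂)/2 = 3.3363×10^5 km.
By Kepler's third law the transfer-orbit period is T = 2π√(a_t³/μ), so t = T/2 = 53780 s.
Converting: 53780 s ÷ 3600 s/hour = 14.94 hours.

t = 14.94 hours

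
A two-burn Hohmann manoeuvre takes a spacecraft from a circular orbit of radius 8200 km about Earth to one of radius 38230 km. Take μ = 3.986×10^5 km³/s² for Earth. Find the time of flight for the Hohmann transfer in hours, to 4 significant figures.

t = 4.889 hours

Semi-major axis of the transfer orbit: a_t = (8200 + 38230)/2 = 23215 km.
By Kepler's third law the transfer-orbit period is T = 2π√(a_t³/μ), so t = T/2 = 17600 s.
Converting: 17600 s ÷ 3600 s/hour = 4.889 hours.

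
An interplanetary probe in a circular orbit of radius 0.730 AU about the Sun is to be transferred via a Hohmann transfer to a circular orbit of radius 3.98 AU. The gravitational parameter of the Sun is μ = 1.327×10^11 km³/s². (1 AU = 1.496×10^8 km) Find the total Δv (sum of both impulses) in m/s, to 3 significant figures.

In km: r₁ = 0.730 × 1.496×10^8 = 1.09208×10^8 km; r₂ = 3.98 × 1.496×10^8 = 5.95408×10^8 km.
The Hohmann ellipse has a_t = (r₁ + r₂)/2 = 3.52308×10^8 km.
Circular speed at r₁: v₁ = √(μ/r₁) = √(1.327×10^11/1.09208×10^8) = 34.8585 km/s.
Transfer-orbit speed at r₁ (v² = μ(2/r − 1/a)): v_p = √[μ(2/r₁ − 1/a_t)] = 45.3163 km/s.
First burn Δv₁ = |v_p − v₁| = 10.4578 km/s.
At r₂, v₂ = √(μ/r₂) = 14.92891 km/s.
Transfer-orbit speed at r₂: v_a = √[μ(2/r₂ − 1/a_t)] = 8.311781 km/s.
Second burn Δv₂ = |v₂ − v_a| = 6.61713 km/s.
Δv = Δv₁ + Δv₂ = 10.4578 + 6.61713 = 17.07 km/s.

Δv = 17100 m/s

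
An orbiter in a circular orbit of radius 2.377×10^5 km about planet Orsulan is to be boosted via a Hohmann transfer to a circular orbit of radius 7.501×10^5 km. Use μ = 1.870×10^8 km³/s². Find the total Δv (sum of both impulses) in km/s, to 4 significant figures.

Δv = 11.35 km/s

Semi-major axis of the transfer orbit: a_t = (2.377×10^5 + 7.501×10^5)/2 = 4.939×10^5 km.
Circular speed at r₁: v₁ = √(μ/r₁) = √(1.870×10^8/2.377×10^5) = 28.04828 km/s.
Transfer-orbit speed at r₁ (vis-viva): v_p = √[μ(2/r₁ − 1/a_t)] = 34.56577 km/s.
First burn Δv₁ = |v_p − v₁| = 6.517 km/s.
At r₂, v₂ = √(μ/r₂) = 15.7892 km/s.
Transfer-orbit speed at r₂: v_a = √[μ(2/r₂ − 1/a_t)] = 10.9536 km/s.
Second burn Δv₂ = |v₂ − v_a| = 4.836 km/s.
Δv = Δv₁ + Δv₂ = 6.517 + 4.836 = 11.35 km/s.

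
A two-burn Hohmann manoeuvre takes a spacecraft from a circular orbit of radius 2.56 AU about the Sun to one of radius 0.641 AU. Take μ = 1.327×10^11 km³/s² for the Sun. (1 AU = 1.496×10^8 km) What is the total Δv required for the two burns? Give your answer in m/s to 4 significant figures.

Δv = 16680 m/s

In km: r₁ = 2.56 × 1.496×10^8 = 3.82976×10^8 km; r₂ = 0.641 × 1.496×10^8 = 9.58936×10^7 km.
Transfer-ellipse semi-major axis a_t = (r₁ + r₂)/2 = (3.82976×10^8 + 9.58936×10^7)/2 = 2.394348×10^8 km.
At r₁ the circular-orbit speed is v₁ = √(μ/r₁) = 18.614 km/s.
On the transfer ellipse at r₁, v² = μ(2/r − 1/a) gives v_a = √[μ(2/r₁ − 1/a_t)] = 11.780 km/s.
First burn Δv₁ = |v_a − v₁| = 6.834 km/s.
Circular speed at r₂: v₂ = √(μ/r₂) = 37.200 km/s.
Transfer-orbit speed at r₂: v_p = √[μ(2/r₂ − 1/a_t)] = 47.047 km/s.
Second burn Δv₂ = |v₂ − v_p| = 9.847 km/s.
Total Δv = Δv₁ + Δv₂ = 16.68 km/s.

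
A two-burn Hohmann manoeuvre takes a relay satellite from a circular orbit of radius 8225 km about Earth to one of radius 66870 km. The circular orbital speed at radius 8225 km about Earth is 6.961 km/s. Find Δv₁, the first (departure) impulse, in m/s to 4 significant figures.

From the circular-orbit relation v² = μ/r at r = 8225 km: μ = v²r = (6.961)² × 8225 = 3.98547×10^5 km³/s².
Transfer-ellipse semi-major axis a_t = (r₁ + r₂)/2 = (8225 + 66870)/2 = 37547.5 km.
On the circular orbit at r = 8225 km, v_c = √(μ/r) = 6.961 km/s.
Vis-viva on the transfer ellipse at r = 8225 km gives v_t = √[μ(2/r − 1/a_t)] = 9.290 km/s.
Δv₁ = |v_t − v_c| = |9.290 − 6.961| = 2.329 km/s.

Δv₁ = 2329 m/s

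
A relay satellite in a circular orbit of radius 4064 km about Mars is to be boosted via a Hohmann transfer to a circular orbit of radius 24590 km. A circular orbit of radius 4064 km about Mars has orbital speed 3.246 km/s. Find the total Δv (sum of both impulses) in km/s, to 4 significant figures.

From the circular-orbit relation v² = μ/r at r = 4064 km: μ = v²r = (3.246)² × 4064 = 42820.4 km³/s².
Semi-major axis of the transfer orbit: a_t = (4064 + 24590)/2 = 14327 km.
Circular speed at r₁: v₁ = √(μ/r₁) = √(42820.4/4064) = 3.2460 km/s.
On the transfer ellipse at r₁, v² = μ(2/r − 1/a) gives v_p = √[μ(2/r₁ − 1/a_t)] = 4.2526 km/s.
First burn Δv₁ = |v_p − v₁| = 1.0066 km/s.
Circular speed at r₂: v₂ = √(μ/r₂) = 1.31961 km/s.
Transfer-orbit speed at r₂: v_a = √[μ(2/r₂ − 1/a_t)] = 0.702822 km/s.
Second burn Δv₂ = |v₂ − v_a| = 0.61679 km/s.
Δv = Δv₁ + Δv₂ = 1.0066 + 0.61679 = 1.623 km/s.

Δv = 1.623 km/s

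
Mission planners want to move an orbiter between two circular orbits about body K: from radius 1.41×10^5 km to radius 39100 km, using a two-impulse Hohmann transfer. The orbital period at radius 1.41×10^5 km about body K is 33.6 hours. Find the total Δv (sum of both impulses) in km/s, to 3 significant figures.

Δv = 5.99 km/s

From Kepler's third law T² = 4π²r³/μ at r = 1.41×10^5 km, T = 33.6 hours = 33.6 × 3600 s = 1.2096×10^5 s: μ = 4π²r³/T² = 7.56369×10^6 km³/s².
The Hohmann ellipse has a_t = (r₁ + r₂)/2 = 90050 km.
At r₁ the circular-orbit speed is v₁ = √(μ/r₁) = 7.324 km/s.
On the transfer ellipse at r₁, vis-viva equation gives v_a = √[μ(2/r₁ − 1/a_t)] = 4.826 km/s.
First burn Δv₁ = |v_a − v₁| = 2.498 km/s.
At r₂, v₂ = √(μ/r₂) = 13.90844 km/s.
Transfer-orbit speed at r₂: v_p = √[μ(2/r₂ − 1/a_t)] = 17.40388 km/s.
Second burn Δv₂ = |v₂ − v_p| = 3.495 km/s.
Total Δv = Δv₁ + Δv₂ = 5.993 km/s.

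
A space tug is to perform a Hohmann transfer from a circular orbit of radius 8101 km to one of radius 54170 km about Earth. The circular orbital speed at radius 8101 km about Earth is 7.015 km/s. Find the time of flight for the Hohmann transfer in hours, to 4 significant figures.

From the circular-orbit relation v² = μ/r at r = 8101 km: μ = v²r = (7.015)² × 8101 = 3.98652×10^5 km³/s².
Semi-major axis of the transfer orbit: a_t = (8101 + 54170)/2 = 31135.5 km.
Half the transfer-orbit period gives t = π√(a_t³/μ) = 27336 s.
Converting: 27336 s ÷ 3600 s/hour = 7.593 hours.

t = 7.593 hours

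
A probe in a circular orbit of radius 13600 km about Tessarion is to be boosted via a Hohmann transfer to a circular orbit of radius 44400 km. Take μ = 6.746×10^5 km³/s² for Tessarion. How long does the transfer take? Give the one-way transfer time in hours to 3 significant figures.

Semi-major axis of the transfer orbit: a_t = (13600 + 44400)/2 = 29000 km.
Half the transfer-orbit period gives t = π√(a_t³/μ) = 18890 s.
Converting: 18890 s ÷ 3600 s/hour = 5.25 hours.

t = 5.25 hours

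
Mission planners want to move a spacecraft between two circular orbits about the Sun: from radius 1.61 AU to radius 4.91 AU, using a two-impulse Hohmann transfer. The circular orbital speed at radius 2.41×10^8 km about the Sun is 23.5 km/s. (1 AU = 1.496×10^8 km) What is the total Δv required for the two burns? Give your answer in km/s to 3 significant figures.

From the circular-orbit relation v² = μ/r at r = 2.41×10^8 km: μ = v²r = (23.5)² × 2.41×10^8 = 1.33092×10^11 km³/s².
In km: r₁ = 1.61 × 1.496×10^8 = 2.40856×10^8 km; r₂ = 4.91 × 1.496×10^8 = 7.34536×10^8 km.
The Hohmann ellipse has a_t = (r₁ + r₂)/2 = 4.87696×10^8 km.
At r₁ the circular-orbit speed is v₁ = √(μ/r₁) = 23.507 km/s.
Transfer-orbit speed at r₁ (vis-viva equation): v_p = √[μ(2/r₁ − 1/a_t)] = 28.849 km/s.
First burn Δv₁ = |v_p − v₁| = 5.342 km/s.
Circular speed at r₂: v₂ = √(μ/r₂) = 13.461 km/s.
Transfer-orbit speed at r₂: v_a = √[μ(2/r₂ − 1/a_t)] = 9.4596 km/s.
Second burn Δv₂ = |v₂ − v_a| = 4.001 km/s.
Total Δv = Δv₁ + Δv₂ = 9.343 km/s.

Δv = 9.34 km/s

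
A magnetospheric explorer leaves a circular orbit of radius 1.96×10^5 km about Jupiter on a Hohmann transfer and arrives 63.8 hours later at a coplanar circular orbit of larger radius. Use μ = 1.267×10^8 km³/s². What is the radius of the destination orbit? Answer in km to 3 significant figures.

r₂ = 1.56×10^6 km

Transfer time t = 63.8 hours = 2.2968×10^5 s, and t = π√(a_t³/μ).
So a_t = (μ t²/π²)^(1/3) = (1.267×10^8 × (2.2968×10^5)² / π²)^(1/3) = 8.7816×10^5 km.
Since a_t = (r₁ + r₂)/2, r₂ = 2a_t − r₁ = 2×8.7816×10^5 − 1.960×10^5 = 1.56032×10^6 km.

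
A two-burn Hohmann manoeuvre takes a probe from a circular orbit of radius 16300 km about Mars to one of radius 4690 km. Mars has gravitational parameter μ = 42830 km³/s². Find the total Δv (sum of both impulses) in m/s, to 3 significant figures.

Δv = 1280 m/s

Semi-major axis of the transfer orbit: a_t = (16300 + 4690)/2 = 10495 km.
Circular speed at r₁: v₁ = √(μ/r₁) = √(42830/16300) = 1.620990 km/s.
On the transfer ellipse at r₁, v² = μ(2/r − 1/a) gives v_a = √[μ(2/r₁ − 1/a_t)] = 1.083616 km/s.
First burn Δv₁ = |v_a − v₁| = 0.537374 km/s.
At r₂, v₂ = √(μ/r₂) = 3.0219524 km/s.
Transfer-orbit speed at r₂: v_p = √[μ(2/r₂ − 1/a_t)] = 3.7660857 km/s.
Second burn Δv₂ = |v₂ − v_p| = 0.744133 km/s.
Total Δv = Δv₁ + Δv₂ = 1.282 km/s.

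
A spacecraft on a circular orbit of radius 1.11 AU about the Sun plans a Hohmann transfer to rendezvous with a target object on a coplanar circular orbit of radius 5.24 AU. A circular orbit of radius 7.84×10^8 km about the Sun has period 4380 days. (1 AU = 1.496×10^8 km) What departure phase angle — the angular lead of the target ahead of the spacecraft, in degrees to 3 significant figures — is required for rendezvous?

From Kepler's third law T² = 4π²r³/μ at r = 7.84×10^8 km, T = 4380 days = 4380 × 86400 s = 3.78432×10^8 s: μ = 4π²r³/T² = 1.32841×10^11 km³/s².
In km: r₁ = 1.11 × 1.496×10^8 = 1.66056×10^8 km; r₂ = 5.24 × 1.496×10^8 = 7.83904×10^8 km.
The Hohmann ellipse has a_t = (r₁ + r₂)/2 = 4.7498×10^8 km.
The half-period of the transfer ellipse is t = π√(a_t³/μ) = 8.9227×10^7 s.
Target angular speed ω₂ = √(μ/r₂³) = 1.6606×10^-8 rad/s.
Angle swept by the target during transfer: ω₂·t = 1.4817 rad = 84.90°.
The spacecraft traverses 180° on the transfer ellipse, so the target must lead by 180° − 84.90° = 95.1°.

φ = 95.1°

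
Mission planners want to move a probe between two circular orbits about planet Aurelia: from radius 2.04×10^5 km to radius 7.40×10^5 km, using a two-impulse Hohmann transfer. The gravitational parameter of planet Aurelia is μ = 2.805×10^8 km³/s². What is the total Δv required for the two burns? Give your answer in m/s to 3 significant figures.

Transfer-ellipse semi-major axis a_t = (r₁ + r₂)/2 = (2.040×10^5 + 7.400×10^5)/2 = 4.720×10^5 km.
Circular speed at r₁: v₁ = √(μ/r₁) = √(2.805×10^8/2.040×10^5) = 37.081 km/s.
On the transfer ellipse at r₁, vis-viva gives v_p = √[μ(2/r₁ − 1/a_t)] = 46.430 km/s.
First burn Δv₁ = |v_p − v₁| = 9.349 km/s.
Circular speed at r₂: v₂ = √(μ/r₂) = 19.47 km/s.
Transfer-orbit speed at r₂: v_a = √[μ(2/r₂ − 1/a_t)] = 12.80 km/s.
Second burn Δv₂ = |v₂ − v_a| = 6.670 km/s.
Total Δv = Δv₁ + Δv₂ = 16.02 km/s.

Δv = 16000 m/s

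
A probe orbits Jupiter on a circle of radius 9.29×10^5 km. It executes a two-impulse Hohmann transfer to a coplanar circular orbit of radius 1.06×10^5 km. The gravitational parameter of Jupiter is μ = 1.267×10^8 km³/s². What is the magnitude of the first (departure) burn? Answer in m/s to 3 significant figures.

Δv₁ = 6390 m/s

The Hohmann ellipse has a_t = (r₁ + r₂)/2 = 5.175×10^5 km.
Circular speed at r = 9.290×10^5 km: v_c = √(μ/r) = 11.678 km/s.
Transfer-orbit speed at the same r (vis-viva, a = a_t): v_t = √[μ(2/r − 1/a_t)] = 5.2854 km/s.
Δv₁ = |v_t − v_c| = |5.2854 − 11.678| = 6.393 km/s.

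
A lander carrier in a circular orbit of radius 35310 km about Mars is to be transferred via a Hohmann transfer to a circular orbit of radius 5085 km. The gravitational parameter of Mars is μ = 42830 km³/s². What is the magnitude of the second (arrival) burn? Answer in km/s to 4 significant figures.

Transfer-ellipse semi-major axis a_t = (r₁ + r₂)/2 = (35310 + 5085)/2 = 20197.5 km.
On the circular orbit at r = 5085 km, v_c = √(μ/r) = 2.9022 km/s.
Vis-viva on the transfer ellipse at r = 5085 km gives v_t = √[μ(2/r − 1/a_t)] = 3.8373 km/s.
Δv₂ = |v_t − v_c| = |3.8373 − 2.9022| = 0.9351 km/s.

Δv₂ = 0.9351 km/s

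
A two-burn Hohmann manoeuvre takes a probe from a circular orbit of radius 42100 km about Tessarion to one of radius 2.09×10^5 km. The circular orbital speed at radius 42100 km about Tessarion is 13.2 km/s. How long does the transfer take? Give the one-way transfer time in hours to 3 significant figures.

t = 14.3 hours

From the circular-orbit relation v² = μ/r at r = 42100 km: μ = v²r = (13.2)² × 42100 = 7.33550×10^6 km³/s².
Transfer-ellipse semi-major axis a_t = (r₁ + r₂)/2 = (42100 + 2.090×10^5)/2 = 1.2555×10^5 km.
Transfer time t = π√(a_t³/μ) = π√((1.2555×10^5)³ / 7.33550×10^6) = 51600 s.
Converting: 51600 s ÷ 3600 s/hour = 14.3 hours.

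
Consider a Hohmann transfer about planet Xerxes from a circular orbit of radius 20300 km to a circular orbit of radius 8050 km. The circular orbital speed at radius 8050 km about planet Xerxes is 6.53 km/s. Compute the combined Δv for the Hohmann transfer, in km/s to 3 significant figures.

From the circular-orbit relation v² = μ/r at r = 8050 km: μ = v²r = (6.53)² × 8050 = 3.43259×10^5 km³/s².
The Hohmann ellipse has a_t = (r₁ + r₂)/2 = 14175 km.
Circular speed at r₁: v₁ = √(μ/r₁) = √(3.43259×10^5/20300) = 4.1121 km/s.
Transfer-orbit speed at r₁ (v² = μ(2/r − 1/a)): v_a = √[μ(2/r₁ − 1/a_t)] = 3.0988 km/s.
First burn Δv₁ = |v_a − v₁| = 1.0133 km/s.
Circular speed at r₂: v₂ = √(μ/r₂) = 6.5300 km/s.
Transfer-orbit speed at r₂: v_p = √[μ(2/r₂ − 1/a_t)] = 7.8145 km/s.
Second burn Δv₂ = |v₂ − v_p| = 1.2845 km/s.
Δv = Δv₁ + Δv₂ = 1.0133 + 1.2845 = 2.298 km/s.

Δv = 2.30 km/s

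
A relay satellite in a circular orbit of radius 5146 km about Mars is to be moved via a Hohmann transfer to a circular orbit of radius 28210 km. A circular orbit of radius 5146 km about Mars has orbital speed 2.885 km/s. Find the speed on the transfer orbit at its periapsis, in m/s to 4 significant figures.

From the circular-orbit relation v² = μ/r at r = 5146 km: μ = v²r = (2.885)² × 5146 = 42831.3 km³/s².
Semi-major axis of the transfer orbit: a_t = (5146 + 28210)/2 = 16678 km.
At periapsis, r = 5146 km.
From the vis-viva equation, v = √[μ(2/r − 1/a_t)] = 3.752 km/s.

v = 3752 m/s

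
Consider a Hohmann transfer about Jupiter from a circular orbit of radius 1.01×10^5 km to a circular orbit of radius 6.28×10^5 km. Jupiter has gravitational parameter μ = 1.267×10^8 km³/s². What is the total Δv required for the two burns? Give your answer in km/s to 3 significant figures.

Δv = 17.8 km/s

Transfer-ellipse semi-major axis a_t = (r₁ + r₂)/2 = (1.010×10^5 + 6.280×10^5)/2 = 3.645×10^5 km.
Circular speed at r₁: v₁ = √(μ/r₁) = √(1.267×10^8/1.010×10^5) = 35.42 km/s.
On the transfer ellipse at r₁, vis-viva equation gives v_p = √[μ(2/r₁ − 1/a_t)] = 46.49 km/s.
First burn Δv₁ = |v_p − v₁| = 11.07 km/s.
At r₂, v₂ = √(μ/r₂) = 14.204 km/s.
Transfer-orbit speed at r₂: v_a = √[μ(2/r₂ − 1/a_t)] = 7.4769 km/s.
Second burn Δv₂ = |v₂ − v_a| = 6.727 km/s.
Δv = Δv₁ + Δv₂ = 11.07 + 6.727 = 17.80 km/s.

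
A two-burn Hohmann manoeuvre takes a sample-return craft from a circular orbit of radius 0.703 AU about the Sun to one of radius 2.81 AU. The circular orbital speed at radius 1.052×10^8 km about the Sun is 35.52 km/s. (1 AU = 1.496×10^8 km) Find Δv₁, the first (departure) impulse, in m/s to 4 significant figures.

Δv₁ = 9408 m/s

From the circular-orbit relation v² = μ/r at r = 1.052×10^8 km: μ = v²r = (35.52)² × 1.052×10^8 = 1.32728×10^11 km³/s².
In km: r₁ = 0.703 × 1.496×10^8 = 1.051688×10^8 km; r₂ = 2.81 × 1.496×10^8 = 4.20376×10^8 km.
The Hohmann ellipse has a_t = (r₁ + r₂)/2 = 2.627724×10^8 km.
On the circular orbit at r = 1.051688×10^8 km, v_c = √(μ/r) = 35.525 km/s.
Vis-viva on the transfer ellipse at r = 1.051688×10^8 km gives v_t = √[μ(2/r − 1/a_t)] = 44.933 km/s.
Δv₁ = |v_t − v_c| = |44.933 − 35.525| = 9.408 km/s.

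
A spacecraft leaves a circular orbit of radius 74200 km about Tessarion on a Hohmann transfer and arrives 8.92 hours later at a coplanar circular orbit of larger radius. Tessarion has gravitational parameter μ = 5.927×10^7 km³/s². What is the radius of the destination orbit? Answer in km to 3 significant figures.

Transfer time t = 8.92 hours = 32112 s, and t = π√(a_t³/μ).
So a_t = (μ t²/π²)^(1/3) = (5.927×10^7 × (32112)² / π²)^(1/3) = 1.8364×10^5 km.
Since a_t = (r₁ + r₂)/2, r₂ = 2a_t − r₁ = 2×1.8364×10^5 − 74200 = 2.9308×10^5 km.

r₂ = 2.93×10^5 km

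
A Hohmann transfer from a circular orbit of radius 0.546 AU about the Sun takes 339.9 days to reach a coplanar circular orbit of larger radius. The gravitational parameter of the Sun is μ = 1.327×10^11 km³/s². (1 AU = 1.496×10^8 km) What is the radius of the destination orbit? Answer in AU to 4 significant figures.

In km: r₁ = 0.546 × 1.496×10^8 = 8.16816×10^7 km.
Transfer time t = 339.9 days = 2.936736×10^7 s, and t = π√(a_t³/μ).
So a_t = (μ t²/π²)^(1/3) = (1.327×10^11 × (2.936736×10^7)² / π²)^(1/3) = 2.2634×10^8 km.
Since a_t = (r₁ + r₂)/2, r₂ = 2a_t − r₁ = 2×2.2634×10^8 − 8.16816×10^7 = 3.709984×10^8 km.
In AU: r₂ = 3.709984×10^8 / 1.496×10^8 = 2.480 AU.

r₂ = 2.480 AU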